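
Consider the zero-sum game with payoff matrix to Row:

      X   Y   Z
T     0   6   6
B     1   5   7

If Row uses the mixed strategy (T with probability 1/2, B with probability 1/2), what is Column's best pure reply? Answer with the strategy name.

If Column plays X, Row's expected payoff is (1/2)·0 + (1/2)·1 = 1/2.
If Column plays Y, Row's expected payoff is (1/2)·6 + (1/2)·5 = 11/2.
If Column plays Z, Row's expected payoff is (1/2)·6 + (1/2)·7 = 13/2.
Column minimizes Row's payoff; the smallest is 1/2, so the best response is X.

X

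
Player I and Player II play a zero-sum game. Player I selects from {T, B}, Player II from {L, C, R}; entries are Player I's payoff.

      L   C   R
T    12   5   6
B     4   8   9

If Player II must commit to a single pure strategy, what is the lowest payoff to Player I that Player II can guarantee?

Column maxima: L → 12, C → 8, R → 9.
The smallest of these is 8.

8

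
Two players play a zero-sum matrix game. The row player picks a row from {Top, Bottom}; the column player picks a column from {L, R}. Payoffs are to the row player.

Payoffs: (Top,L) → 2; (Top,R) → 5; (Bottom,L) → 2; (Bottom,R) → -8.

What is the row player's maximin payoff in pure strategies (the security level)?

Row minima: Top → 2, Bottom → -8.
The best of these is 2.

2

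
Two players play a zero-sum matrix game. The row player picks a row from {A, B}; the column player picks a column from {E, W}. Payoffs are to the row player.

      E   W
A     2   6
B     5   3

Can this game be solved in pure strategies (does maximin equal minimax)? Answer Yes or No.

No

Row minima: A → 2, B → 3; maximin = 3.
Column maxima: E → 5, W → 6; minimax = 5.
3 ≠ 5, so no pure-strategy equilibrium exists.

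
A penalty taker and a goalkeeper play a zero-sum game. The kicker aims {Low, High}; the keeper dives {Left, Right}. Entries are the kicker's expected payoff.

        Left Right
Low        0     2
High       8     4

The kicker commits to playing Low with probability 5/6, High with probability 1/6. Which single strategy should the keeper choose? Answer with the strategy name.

If the keeper plays Left, the kicker's expected payoff is (5/6)·0 + (1/6)·8 = 4/3.
If the keeper plays Right, the kicker's expected payoff is (5/6)·2 + (1/6)·4 = 7/3.
The keeper minimizes the kicker's payoff; the smallest is 4/3, so the best response is Left.

Left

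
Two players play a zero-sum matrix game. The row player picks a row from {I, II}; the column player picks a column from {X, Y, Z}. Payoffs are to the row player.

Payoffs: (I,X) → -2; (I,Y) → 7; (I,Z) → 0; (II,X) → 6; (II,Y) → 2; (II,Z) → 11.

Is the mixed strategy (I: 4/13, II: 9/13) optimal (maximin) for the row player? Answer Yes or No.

Against X this mix gives (4/13)·(-2) + (9/13)·6 = 46/13.
Against Y this mix gives (4/13)·7 + (9/13)·2 = 46/13.
Against Z this mix gives (4/13)·0 + (9/13)·11 = 99/13.
All of the column player's active replies (X, Y) yield 46/13, and no column does worse for the row player. The mix makes the column player indifferent and guarantees 46/13, so it is optimal.

Yes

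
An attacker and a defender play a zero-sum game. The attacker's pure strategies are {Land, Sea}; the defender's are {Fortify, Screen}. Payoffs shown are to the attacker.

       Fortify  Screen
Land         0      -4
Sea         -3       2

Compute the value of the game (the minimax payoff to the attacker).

Row minima: Land → -4, Sea → -3; maximin = -3.
Column maxima: Fortify → 0, Screen → 2; minimax = 0.
-3 ≠ 0, so there is no saddle point; optimal play is mixed.
Let the attacker play Land with probability p. Expected payoff against Fortify: 0p + (-3)(1−p) = 3p − 3; against Screen: (-4)p + 2(1−p) = −6p + 2.
Setting these equal: 3p − 3 = −6p + 2 ⇒ 9p = 5 ⇒ p = 5/9, and the value is (3)·(5/9) − 3 = -4/3.
For the defender: with q = P(Fortify), equating Land's and Sea's payoffs gives 4q − 4 = −5q + 2 ⇒ q = 2/3.

-4/3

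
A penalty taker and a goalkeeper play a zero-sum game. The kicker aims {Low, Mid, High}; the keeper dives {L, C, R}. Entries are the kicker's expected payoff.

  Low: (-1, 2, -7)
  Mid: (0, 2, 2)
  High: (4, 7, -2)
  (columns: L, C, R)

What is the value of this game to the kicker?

1

Row minima: Low → -7, Mid → 0, High → -2; maximin = 0.
Column maxima: L → 4, C → 7, R → 2; minimax = 2.
0 ≠ 2, so there is no saddle point; optimal play is mixed.
Low is strictly dominated by High, so the kicker never plays it.
C is strictly dominated by L (it gives the kicker strictly more in every row), so the keeper never plays it.
On the remaining 2×2 (Mid, High vs L, R):
Let the kicker play Mid with probability p. Expected payoff against L: 0p + 4(1−p) = −4p + 4; against R: 2p + (-2)(1−p) = 4p − 2.
Setting these equal: −4p + 4 = 4p − 2 ⇒ −8p = -6 ⇒ p = 3/4, and the value is (-4)·(3/4) + 4 = 1.
For the keeper: with q = P(L), equating Mid's and High's payoffs gives −2q + 2 = 6q − 2 ⇒ q = 1/2.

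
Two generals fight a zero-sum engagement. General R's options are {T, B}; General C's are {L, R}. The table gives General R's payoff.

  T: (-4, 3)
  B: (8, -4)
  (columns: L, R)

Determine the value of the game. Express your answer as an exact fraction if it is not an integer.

8/19

Row minima: T → -4, B → -4; maximin = -4.
Column maxima: L → 8, R → 3; minimax = 3.
-4 ≠ 3, so there is no saddle point; optimal play is mixed.
Let General R play T with probability p. Expected payoff against L: (-4)p + 8(1−p) = −12p + 8; against R: 3p + (-4)(1−p) = 7p − 4.
Setting these equal: −12p + 8 = 7p − 4 ⇒ −19p = -12 ⇒ p = 12/19, and the value is (-12)·(12/19) + 8 = 8/19.
For General C: with q = P(L), equating T's and B's payoffs gives −7q + 3 = 12q − 4 ⇒ q = 7/19.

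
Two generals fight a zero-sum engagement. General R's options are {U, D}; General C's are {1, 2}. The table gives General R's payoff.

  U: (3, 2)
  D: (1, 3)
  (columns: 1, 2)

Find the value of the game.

7/3

Row minima: U → 2, D → 1; maximin = 2.
Column maxima: 1 → 3, 2 → 3; minimax = 3.
2 ≠ 3, so there is no saddle point; optimal play is mixed.
Let General R play U with probability p. Expected payoff against 1: 3p + 1(1−p) = 2p + 1; against 2: 2p + 3(1−p) = −p + 3.
Setting these equal: 2p + 1 = −p + 3 ⇒ 3p = 2 ⇒ p = 2/3, and the value is (2)·(2/3) + 1 = 7/3.
For General C: with q = P(1), equating U's and D's payoffs gives q + 2 = −2q + 3 ⇒ q = 1/3.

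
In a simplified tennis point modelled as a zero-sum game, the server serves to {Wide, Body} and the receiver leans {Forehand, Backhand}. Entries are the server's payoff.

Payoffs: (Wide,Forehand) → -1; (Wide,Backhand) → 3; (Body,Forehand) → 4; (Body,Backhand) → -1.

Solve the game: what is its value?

Row minima: Wide → -1, Body → -1; maximin = -1.
Column maxima: Forehand → 4, Backhand → 3; minimax = 3.
-1 ≠ 3, so there is no saddle point; optimal play is mixed.
Let the server play Wide with probability p. Expected payoff against Forehand: (-1)p + 4(1−p) = −5p + 4; against Backhand: 3p + (-1)(1−p) = 4p − 1.
Setting these equal: −5p + 4 = 4p − 1 ⇒ −9p = -5 ⇒ p = 5/9, and the value is (-5)·(5/9) + 4 = 11/9.
For the receiver: with q = P(Forehand), equating Wide's and Body's payoffs gives −4q + 3 = 5q − 1 ⇒ q = 4/9.

11/9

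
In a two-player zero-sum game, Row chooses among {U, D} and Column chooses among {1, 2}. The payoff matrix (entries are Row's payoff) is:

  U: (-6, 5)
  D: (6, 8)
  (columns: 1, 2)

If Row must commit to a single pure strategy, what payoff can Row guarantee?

Row minima: U → -6, D → 6.
The best of these is 6.

6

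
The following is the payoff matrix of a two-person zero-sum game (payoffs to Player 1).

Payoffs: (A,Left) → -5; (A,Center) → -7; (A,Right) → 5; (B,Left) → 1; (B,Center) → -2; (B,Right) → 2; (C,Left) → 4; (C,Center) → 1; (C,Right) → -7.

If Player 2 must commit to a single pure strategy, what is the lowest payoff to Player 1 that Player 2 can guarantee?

1

Column maxima: Left → 4, Center → 1, Right → 5.
The smallest of these is 1.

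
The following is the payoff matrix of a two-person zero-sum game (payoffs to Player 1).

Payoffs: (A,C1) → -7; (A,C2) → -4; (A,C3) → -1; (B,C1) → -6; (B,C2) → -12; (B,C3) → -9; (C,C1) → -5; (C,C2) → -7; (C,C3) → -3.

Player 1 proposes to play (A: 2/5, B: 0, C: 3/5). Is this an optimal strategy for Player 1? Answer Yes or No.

Yes

Against C1 this mix gives (2/5)·(-7) + (3/5)·(-5) = -29/5.
Against C2 this mix gives (2/5)·(-4) + (3/5)·(-7) = -29/5.
Against C3 this mix gives (2/5)·(-1) + (3/5)·(-3) = -11/5.
All of Player 2's active replies (C1, C2) yield -29/5, and no column does worse for Player 1. The mix makes Player 2 indifferent and guarantees -29/5, so it is optimal.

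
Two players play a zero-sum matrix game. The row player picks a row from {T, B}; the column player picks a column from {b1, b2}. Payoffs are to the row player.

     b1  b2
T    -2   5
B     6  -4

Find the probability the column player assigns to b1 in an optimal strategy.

9/17

Row minima: T → -2, B → -4; maximin = -2.
Column maxima: b1 → 6, b2 → 5; minimax = 5.
-2 ≠ 5, so there is no saddle point; optimal play is mixed.
Let the row player play T with probability p. Expected payoff against b1: (-2)p + 6(1−p) = −8p + 6; against b2: 5p + (-4)(1−p) = 9p − 4.
Setting these equal: −8p + 6 = 9p − 4 ⇒ −17p = -10 ⇒ p = 10/17, and the value is (-8)·(10/17) + 6 = 22/17.
For the column player: with q = P(b1), equating T's and B's payoffs gives −7q + 5 = 10q − 4 ⇒ q = 9/17.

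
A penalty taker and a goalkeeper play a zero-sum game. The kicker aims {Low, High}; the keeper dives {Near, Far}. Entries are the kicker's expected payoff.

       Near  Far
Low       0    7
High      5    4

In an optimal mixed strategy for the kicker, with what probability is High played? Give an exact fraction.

7/8

Row minima: Low → 0, High → 4; maximin = 4.
Column maxima: Near → 5, Far → 7; minimax = 5.
4 ≠ 5, so there is no saddle point; optimal play is mixed.
Let the kicker play Low with probability p. Expected payoff against Near: 0p + 5(1−p) = −5p + 5; against Far: 7p + 4(1−p) = 3p + 4.
Setting these equal: −5p + 5 = 3p + 4 ⇒ −8p = -1 ⇒ p = 1/8, and the value is (-5)·(1/8) + 5 = 35/8.
For the keeper: with q = P(Near), equating Low's and High's payoffs gives −7q + 7 = q + 4 ⇒ q = 3/8.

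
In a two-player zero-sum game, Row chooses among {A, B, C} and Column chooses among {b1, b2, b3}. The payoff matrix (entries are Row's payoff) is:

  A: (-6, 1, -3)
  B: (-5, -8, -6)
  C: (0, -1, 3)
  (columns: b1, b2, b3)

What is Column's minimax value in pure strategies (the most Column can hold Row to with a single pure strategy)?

0

Column maxima: b1 → 0, b2 → 1, b3 → 3.
The smallest of these is 0.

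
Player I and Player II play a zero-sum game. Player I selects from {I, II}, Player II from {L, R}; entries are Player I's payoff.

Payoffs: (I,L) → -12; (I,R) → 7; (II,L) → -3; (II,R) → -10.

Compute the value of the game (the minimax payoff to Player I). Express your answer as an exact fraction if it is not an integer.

-141/26

Row minima: I → -12, II → -10; maximin = -10.
Column maxima: L → -3, R → 7; minimax = -3.
-10 ≠ -3, so there is no saddle point; optimal play is mixed.
Let Player I play I with probability p. Expected payoff against L: (-12)p + (-3)(1−p) = −9p − 3; against R: 7p + (-10)(1−p) = 17p − 10.
Setting these equal: −9p − 3 = 17p − 10 ⇒ −26p = -7 ⇒ p = 7/26, and the value is (-9)·(7/26) − 3 = -141/26.
For Player II: with q = P(L), equating I's and II's payoffs gives −19q + 7 = 7q − 10 ⇒ q = 17/26.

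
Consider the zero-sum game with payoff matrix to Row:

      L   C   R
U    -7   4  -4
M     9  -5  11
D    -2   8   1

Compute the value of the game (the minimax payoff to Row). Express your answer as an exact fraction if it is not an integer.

31/12

Row minima: U → -7, M → -5, D → -2; maximin = -2.
Column maxima: L → 9, C → 8, R → 11; minimax = 8.
-2 ≠ 8, so there is no saddle point; optimal play is mixed.
U is strictly dominated by D, so Row never plays it.
R is strictly dominated by L (it gives Row strictly more in every row), so Column never plays it.
On the remaining 2×2 (M, D vs L, C):
Let Row play M with probability p. Expected payoff against L: 9p + (-2)(1−p) = 11p − 2; against C: (-5)p + 8(1−p) = −13p + 8.
Setting these equal: 11p − 2 = −13p + 8 ⇒ 24p = 10 ⇒ p = 5/12, and the value is (11)·(5/12) − 2 = 31/12.
For Column: with q = P(L), equating M's and D's payoffs gives 14q − 5 = −10q + 8 ⇒ q = 13/24.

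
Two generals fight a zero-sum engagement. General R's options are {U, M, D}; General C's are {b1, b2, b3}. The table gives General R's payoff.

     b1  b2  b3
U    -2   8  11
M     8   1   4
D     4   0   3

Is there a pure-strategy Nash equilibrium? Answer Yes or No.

No

Row minima: U → -2, M → 1, D → 0; maximin = 1.
Column maxima: b1 → 8, b2 → 8, b3 → 11; minimax = 8.
1 ≠ 8, so no pure-strategy equilibrium exists.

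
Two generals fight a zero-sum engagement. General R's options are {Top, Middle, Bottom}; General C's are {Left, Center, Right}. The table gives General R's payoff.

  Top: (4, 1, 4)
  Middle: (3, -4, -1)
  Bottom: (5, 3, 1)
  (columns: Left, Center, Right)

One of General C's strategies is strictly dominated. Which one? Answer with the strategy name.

Left

Center holds General R's payoff strictly below Left in every row: 1 < 4, -4 < 3, 3 < 5.
So Left is strictly dominated for General C.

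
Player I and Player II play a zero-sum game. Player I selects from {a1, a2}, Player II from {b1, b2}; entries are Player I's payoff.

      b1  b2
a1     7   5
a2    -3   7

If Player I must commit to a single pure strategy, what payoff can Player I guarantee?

5

Row minima: a1 → 5, a2 → -3.
The best of these is 5.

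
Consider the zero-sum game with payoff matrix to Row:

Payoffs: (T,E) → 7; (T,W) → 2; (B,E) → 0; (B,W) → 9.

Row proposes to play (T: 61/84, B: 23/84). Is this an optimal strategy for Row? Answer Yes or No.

No

Against E this mix gives (61/84)·7 + (23/84)·0 = 61/12.
Against W this mix gives (61/84)·2 + (23/84)·9 = 47/12.
Column will play W, holding Row to 47/12. Shifting weight toward the row that does better against W would raise this floor (the equalizing mix achieves 9/2 against both W and E), so the proposed strategy is not optimal.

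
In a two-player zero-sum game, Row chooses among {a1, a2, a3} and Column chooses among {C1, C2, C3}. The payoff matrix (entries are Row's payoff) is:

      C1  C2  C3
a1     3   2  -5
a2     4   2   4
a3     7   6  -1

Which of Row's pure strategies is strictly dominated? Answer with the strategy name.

a3 gives a strictly higher payoff than a1 against every column: 7 > 3, 6 > 2, -1 > -5.
So a1 is strictly dominated and Row never plays it.

a1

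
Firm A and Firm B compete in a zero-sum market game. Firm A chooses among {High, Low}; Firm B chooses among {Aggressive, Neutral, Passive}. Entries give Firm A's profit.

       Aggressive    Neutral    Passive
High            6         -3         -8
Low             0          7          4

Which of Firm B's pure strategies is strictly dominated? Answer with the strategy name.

Passive holds Firm A's payoff strictly below Neutral in every row: -8 < -3, 4 < 7.
So Neutral is strictly dominated for Firm B.

Neutral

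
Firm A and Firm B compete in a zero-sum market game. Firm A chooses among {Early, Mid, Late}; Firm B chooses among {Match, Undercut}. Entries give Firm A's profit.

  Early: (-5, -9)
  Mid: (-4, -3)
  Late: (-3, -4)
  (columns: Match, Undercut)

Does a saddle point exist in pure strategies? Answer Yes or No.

Row minima: Early → -9, Mid → -4, Late → -4; maximin = -4.
Column maxima: Match → -3, Undercut → -3; minimax = -3.
-4 ≠ -3, so no pure-strategy equilibrium exists.

No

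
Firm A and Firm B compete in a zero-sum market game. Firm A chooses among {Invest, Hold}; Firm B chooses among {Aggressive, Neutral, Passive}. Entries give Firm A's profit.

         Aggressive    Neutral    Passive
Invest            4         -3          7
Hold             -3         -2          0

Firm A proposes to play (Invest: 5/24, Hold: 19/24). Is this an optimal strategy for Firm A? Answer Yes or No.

Against Aggressive this mix gives (5/24)·4 + (19/24)·(-3) = -37/24.
Against Neutral this mix gives (5/24)·(-3) + (19/24)·(-2) = -53/24.
Against Passive this mix gives (5/24)·7 + (19/24)·0 = 35/24.
Firm B will play Neutral, holding Firm A to -53/24. Shifting weight toward the row that does better against Neutral would raise this floor (the equalizing mix achieves -17/8 against both Neutral and Aggressive), so the proposed strategy is not optimal.

No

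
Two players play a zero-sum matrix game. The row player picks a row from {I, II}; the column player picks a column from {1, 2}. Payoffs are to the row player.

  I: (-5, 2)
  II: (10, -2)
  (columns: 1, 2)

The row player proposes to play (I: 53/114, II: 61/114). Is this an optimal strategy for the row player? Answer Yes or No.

Against 1 this mix gives (53/114)·(-5) + (61/114)·10 = 115/38.
Against 2 this mix gives (53/114)·2 + (61/114)·(-2) = -8/57.
The column player will play 2, holding the row player to -8/57. Shifting weight toward the row that does better against 2 would raise this floor (the equalizing mix achieves 10/19 against both 2 and 1), so the proposed strategy is not optimal.

No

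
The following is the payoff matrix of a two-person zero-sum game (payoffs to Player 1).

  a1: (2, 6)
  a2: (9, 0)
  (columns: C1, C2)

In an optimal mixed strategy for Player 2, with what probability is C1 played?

6/13

Row minima: a1 → 2, a2 → 0; maximin = 2.
Column maxima: C1 → 9, C2 → 6; minimax = 6.
2 ≠ 6, so there is no saddle point; optimal play is mixed.
Let Player 1 play a1 with probability p. Expected payoff against C1: 2p + 9(1−p) = −7p + 9; against C2: 6p + 0(1−p) = 6p.
Setting these equal: −7p + 9 = 6p ⇒ −13p = -9 ⇒ p = 9/13, and the value is (-7)·(9/13) + 9 = 54/13.
For Player 2: with q = P(C1), equating a1's and a2's payoffs gives −4q + 6 = 9q ⇒ q = 6/13.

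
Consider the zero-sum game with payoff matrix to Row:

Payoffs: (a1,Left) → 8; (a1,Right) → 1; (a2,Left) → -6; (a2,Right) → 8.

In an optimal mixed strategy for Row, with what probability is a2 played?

1/3

Row minima: a1 → 1, a2 → -6; maximin = 1.
Column maxima: Left → 8, Right → 8; minimax = 8.
1 ≠ 8, so there is no saddle point; optimal play is mixed.
Let Row play a1 with probability p. Expected payoff against Left: 8p + (-6)(1−p) = 14p − 6; against Right: 1p + 8(1−p) = −7p + 8.
Setting these equal: 14p − 6 = −7p + 8 ⇒ 21p = 14 ⇒ p = 2/3, and the value is (14)·(2/3) − 6 = 10/3.
For Column: with q = P(Left), equating a1's and a2's payoffs gives 7q + 1 = −14q + 8 ⇒ q = 1/3.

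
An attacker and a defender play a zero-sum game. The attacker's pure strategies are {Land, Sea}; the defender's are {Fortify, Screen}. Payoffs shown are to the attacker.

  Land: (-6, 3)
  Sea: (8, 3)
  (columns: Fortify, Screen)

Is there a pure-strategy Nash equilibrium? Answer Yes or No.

Row minima: Land → -6, Sea → 3; maximin = 3.
Column maxima: Fortify → 8, Screen → 3; minimax = 3.
maximin = minimax = 3, so a saddle point exists.

Yes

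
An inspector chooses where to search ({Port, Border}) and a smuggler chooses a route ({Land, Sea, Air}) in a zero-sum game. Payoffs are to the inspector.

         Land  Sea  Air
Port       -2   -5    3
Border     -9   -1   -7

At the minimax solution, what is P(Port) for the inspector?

Row minima: Port → -5, Border → -9; maximin = -5.
Column maxima: Land → -2, Sea → -1, Air → 3; minimax = -2.
-5 ≠ -2, so there is no saddle point; optimal play is mixed.
Air is strictly dominated by Land (it gives the inspector strictly more in every row), so the smuggler never plays it.
On the remaining 2×2 (Port, Border vs Land, Sea):
Let the inspector play Port with probability p. Expected payoff against Land: (-2)p + (-9)(1−p) = 7p − 9; against Sea: (-5)p + (-1)(1−p) = −4p − 1.
Setting these equal: 7p − 9 = −4p − 1 ⇒ 11p = 8 ⇒ p = 8/11, and the value is (7)·(8/11) − 9 = -43/11.
For the smuggler: with q = P(Land), equating Port's and Border's payoffs gives 3q − 5 = −8q − 1 ⇒ q = 4/11.

8/11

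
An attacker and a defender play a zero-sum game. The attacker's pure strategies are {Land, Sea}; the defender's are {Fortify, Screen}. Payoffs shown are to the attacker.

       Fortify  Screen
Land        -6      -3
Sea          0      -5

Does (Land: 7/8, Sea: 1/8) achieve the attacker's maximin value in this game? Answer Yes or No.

Against Fortify this mix gives (7/8)·(-6) + (1/8)·0 = -21/4.
Against Screen this mix gives (7/8)·(-3) + (1/8)·(-5) = -13/4.
The defender will play Fortify, holding the attacker to -21/4. Shifting weight toward the row that does better against Fortify would raise this floor (the equalizing mix achieves -15/4 against both Fortify and Screen), so the proposed strategy is not optimal.

No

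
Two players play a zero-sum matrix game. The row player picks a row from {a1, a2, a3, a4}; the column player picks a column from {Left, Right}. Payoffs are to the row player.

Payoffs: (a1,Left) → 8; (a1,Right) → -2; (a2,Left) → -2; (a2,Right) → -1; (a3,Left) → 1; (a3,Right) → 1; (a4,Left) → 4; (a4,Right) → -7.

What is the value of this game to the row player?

1

Row minima: a1 → -2, a2 → -2, a3 → 1, a4 → -7; maximin = 1.
Column maxima: Left → 8, Right → 1; minimax = 1.
Since maximin = minimax = 1, there is a saddle point and the value is 1.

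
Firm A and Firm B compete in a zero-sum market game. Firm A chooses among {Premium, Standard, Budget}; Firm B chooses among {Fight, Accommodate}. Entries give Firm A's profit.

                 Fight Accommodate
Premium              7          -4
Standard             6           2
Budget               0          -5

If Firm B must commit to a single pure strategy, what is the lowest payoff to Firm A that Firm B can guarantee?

Column maxima: Fight → 7, Accommodate → 2.
The smallest of these is 2.

2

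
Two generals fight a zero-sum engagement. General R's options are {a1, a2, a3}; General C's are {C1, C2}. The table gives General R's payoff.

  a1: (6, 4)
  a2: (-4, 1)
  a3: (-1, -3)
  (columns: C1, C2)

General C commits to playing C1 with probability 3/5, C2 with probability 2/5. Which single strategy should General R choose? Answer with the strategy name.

Expected payoff of a1: (3/5)·6 + (2/5)·4 = 26/5.
Expected payoff of a2: (3/5)·(-4) + (2/5)·1 = -2.
Expected payoff of a3: (3/5)·(-1) + (2/5)·(-3) = -9/5.
The largest is 26/5, so General R's best response is a1.

a1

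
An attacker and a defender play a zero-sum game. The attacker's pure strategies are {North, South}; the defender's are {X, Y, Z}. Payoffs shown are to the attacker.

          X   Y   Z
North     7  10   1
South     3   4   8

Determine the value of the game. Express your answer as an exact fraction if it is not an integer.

53/11

Row minima: North → 1, South → 3; maximin = 3.
Column maxima: X → 7, Y → 10, Z → 8; minimax = 7.
3 ≠ 7, so there is no saddle point; optimal play is mixed.
Y is strictly dominated by X (it gives the attacker strictly more in every row), so the defender never plays it.
On the remaining 2×2 (North, South vs X, Z):
Let the attacker play North with probability p. Expected payoff against X: 7p + 3(1−p) = 4p + 3; against Z: 1p + 8(1−p) = −7p + 8.
Setting these equal: 4p + 3 = −7p + 8 ⇒ 11p = 5 ⇒ p = 5/11, and the value is (4)·(5/11) + 3 = 53/11.
For the defender: with q = P(X), equating North's and South's payoffs gives 6q + 1 = −5q + 8 ⇒ q = 7/11.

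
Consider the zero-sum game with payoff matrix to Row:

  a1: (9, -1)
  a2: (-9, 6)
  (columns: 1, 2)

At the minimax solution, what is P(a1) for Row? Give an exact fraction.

3/5

Row minima: a1 → -1, a2 → -9; maximin = -1.
Column maxima: 1 → 9, 2 → 6; minimax = 6.
-1 ≠ 6, so there is no saddle point; optimal play is mixed.
Let Row play a1 with probability p. Expected payoff against 1: 9p + (-9)(1−p) = 18p − 9; against 2: (-1)p + 6(1−p) = −7p + 6.
Setting these equal: 18p − 9 = −7p + 6 ⇒ 25p = 15 ⇒ p = 3/5, and the value is (18)·(3/5) − 9 = 9/5.
For Column: with q = P(1), equating a1's and a2's payoffs gives 10q − 1 = −15q + 6 ⇒ q = 7/25.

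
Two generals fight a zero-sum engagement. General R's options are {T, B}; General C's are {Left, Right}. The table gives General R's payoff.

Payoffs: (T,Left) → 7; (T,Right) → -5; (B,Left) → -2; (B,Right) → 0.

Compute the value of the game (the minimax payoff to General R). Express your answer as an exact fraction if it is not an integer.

Row minima: T → -5, B → -2; maximin = -2.
Column maxima: Left → 7, Right → 0; minimax = 0.
-2 ≠ 0, so there is no saddle point; optimal play is mixed.
Let General R play T with probability p. Expected payoff against Left: 7p + (-2)(1−p) = 9p − 2; against Right: (-5)p + 0(1−p) = −5p.
Setting these equal: 9p − 2 = −5p ⇒ 14p = 2 ⇒ p = 1/7, and the value is (9)·(1/7) − 2 = -5/7.
For General C: with q = P(Left), equating T's and B's payoffs gives 12q − 5 = −2q ⇒ q = 5/14.

-5/7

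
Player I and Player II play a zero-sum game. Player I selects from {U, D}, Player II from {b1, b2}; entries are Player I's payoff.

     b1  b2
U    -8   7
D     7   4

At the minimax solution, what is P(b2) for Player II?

Row minima: U → -8, D → 4; maximin = 4.
Column maxima: b1 → 7, b2 → 7; minimax = 7.
4 ≠ 7, so there is no saddle point; optimal play is mixed.
Let Player I play U with probability p. Expected payoff against b1: (-8)p + 7(1−p) = −15p + 7; against b2: 7p + 4(1−p) = 3p + 4.
Setting these equal: −15p + 7 = 3p + 4 ⇒ −18p = -3 ⇒ p = 1/6, and the value is (-15)·(1/6) + 7 = 9/2.
For Player II: with q = P(b1), equating U's and D's payoffs gives −15q + 7 = 3q + 4 ⇒ q = 1/6.

5/6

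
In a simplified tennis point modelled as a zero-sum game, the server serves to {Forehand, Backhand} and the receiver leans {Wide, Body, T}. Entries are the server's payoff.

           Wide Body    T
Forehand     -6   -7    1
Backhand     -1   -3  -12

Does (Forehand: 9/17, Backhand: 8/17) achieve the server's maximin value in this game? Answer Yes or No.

Yes

Against Wide this mix gives (9/17)·(-6) + (8/17)·(-1) = -62/17.
Against Body this mix gives (9/17)·(-7) + (8/17)·(-3) = -87/17.
Against T this mix gives (9/17)·1 + (8/17)·(-12) = -87/17.
All of the receiver's active replies (Body, T) yield -87/17, and no column does worse for the server. The mix makes the receiver indifferent and guarantees -87/17, so it is optimal.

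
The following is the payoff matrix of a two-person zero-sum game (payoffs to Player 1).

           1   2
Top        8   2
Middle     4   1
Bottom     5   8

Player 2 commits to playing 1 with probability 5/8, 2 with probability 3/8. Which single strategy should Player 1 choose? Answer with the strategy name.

Expected payoff of Top: (5/8)·8 + (3/8)·2 = 23/4.
Expected payoff of Middle: (5/8)·4 + (3/8)·1 = 23/8.
Expected payoff of Bottom: (5/8)·5 + (3/8)·8 = 49/8.
The largest is 49/8, so Player 1's best response is Bottom.

Bottom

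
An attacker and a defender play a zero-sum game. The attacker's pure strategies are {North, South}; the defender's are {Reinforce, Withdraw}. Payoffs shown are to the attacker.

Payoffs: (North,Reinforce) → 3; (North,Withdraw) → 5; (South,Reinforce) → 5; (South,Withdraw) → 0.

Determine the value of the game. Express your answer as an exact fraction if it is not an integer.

Row minima: North → 3, South → 0; maximin = 3.
Column maxima: Reinforce → 5, Withdraw → 5; minimax = 5.
3 ≠ 5, so there is no saddle point; optimal play is mixed.
Let the attacker play North with probability p. Expected payoff against Reinforce: 3p + 5(1−p) = −2p + 5; against Withdraw: 5p + 0(1−p) = 5p.
Setting these equal: −2p + 5 = 5p ⇒ −7p = -5 ⇒ p = 5/7, and the value is (-2)·(5/7) + 5 = 25/7.
For the defender: with q = P(Reinforce), equating North's and South's payoffs gives −2q + 5 = 5q ⇒ q = 5/7.

25/7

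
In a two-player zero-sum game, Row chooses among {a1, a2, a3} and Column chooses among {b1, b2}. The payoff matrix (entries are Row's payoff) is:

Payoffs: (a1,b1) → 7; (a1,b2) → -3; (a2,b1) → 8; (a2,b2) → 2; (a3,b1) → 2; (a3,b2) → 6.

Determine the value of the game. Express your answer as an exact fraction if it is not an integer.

Row minima: a1 → -3, a2 → 2, a3 → 2; maximin = 2.
Column maxima: b1 → 8, b2 → 6; minimax = 6.
2 ≠ 6, so there is no saddle point; optimal play is mixed.
a1 is strictly dominated by a2, so Row never plays it.
On the remaining 2×2 (a2, a3 vs b1, b2):
Let Row play a2 with probability p. Expected payoff against b1: 8p + 2(1−p) = 6p + 2; against b2: 2p + 6(1−p) = −4p + 6.
Setting these equal: 6p + 2 = −4p + 6 ⇒ 10p = 4 ⇒ p = 2/5, and the value is (6)·(2/5) + 2 = 22/5.
For Column: with q = P(b1), equating a2's and a3's payoffs gives 6q + 2 = −4q + 6 ⇒ q = 2/5.

22/5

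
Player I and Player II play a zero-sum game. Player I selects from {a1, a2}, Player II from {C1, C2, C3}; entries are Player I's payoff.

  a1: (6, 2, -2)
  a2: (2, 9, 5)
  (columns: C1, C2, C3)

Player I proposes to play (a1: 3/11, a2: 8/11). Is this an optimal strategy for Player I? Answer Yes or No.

Against C1 this mix gives (3/11)·6 + (8/11)·2 = 34/11.
Against C2 this mix gives (3/11)·2 + (8/11)·9 = 78/11.
Against C3 this mix gives (3/11)·(-2) + (8/11)·5 = 34/11.
All of Player II's active replies (C1, C3) yield 34/11, and no column does worse for Player I. The mix makes Player II indifferent and guarantees 34/11, so it is optimal.

Yes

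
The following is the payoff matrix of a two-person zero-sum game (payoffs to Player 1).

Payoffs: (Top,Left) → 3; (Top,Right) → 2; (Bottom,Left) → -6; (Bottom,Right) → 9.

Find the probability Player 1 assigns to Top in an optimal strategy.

Row minima: Top → 2, Bottom → -6; maximin = 2.
Column maxima: Left → 3, Right → 9; minimax = 3.
2 ≠ 3, so there is no saddle point; optimal play is mixed.
Let Player 1 play Top with probability p. Expected payoff against Left: 3p + (-6)(1−p) = 9p − 6; against Right: 2p + 9(1−p) = −7p + 9.
Setting these equal: 9p − 6 = −7p + 9 ⇒ 16p = 15 ⇒ p = 15/16, and the value is (9)·(15/16) − 6 = 39/16.
For Player 2: with q = P(Left), equating Top's and Bottom's payoffs gives q + 2 = −15q + 9 ⇒ q = 7/16.

15/16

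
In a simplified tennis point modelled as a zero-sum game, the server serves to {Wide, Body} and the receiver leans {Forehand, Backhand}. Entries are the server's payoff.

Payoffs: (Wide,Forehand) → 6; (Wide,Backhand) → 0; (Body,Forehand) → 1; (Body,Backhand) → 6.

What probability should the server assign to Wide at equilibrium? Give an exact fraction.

Row minima: Wide → 0, Body → 1; maximin = 1.
Column maxima: Forehand → 6, Backhand → 6; minimax = 6.
1 ≠ 6, so there is no saddle point; optimal play is mixed.
Let the server play Wide with probability p. Expected payoff against Forehand: 6p + 1(1−p) = 5p + 1; against Backhand: 0p + 6(1−p) = −6p + 6.
Setting these equal: 5p + 1 = −6p + 6 ⇒ 11p = 5 ⇒ p = 5/11, and the value is (5)·(5/11) + 1 = 36/11.
For the receiver: with q = P(Forehand), equating Wide's and Body's payoffs gives 6q = −5q + 6 ⇒ q = 6/11.

5/11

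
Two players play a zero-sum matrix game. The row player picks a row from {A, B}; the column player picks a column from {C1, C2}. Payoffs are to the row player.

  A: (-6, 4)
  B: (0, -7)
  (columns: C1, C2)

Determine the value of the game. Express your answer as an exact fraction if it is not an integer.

-42/17

Row minima: A → -6, B → -7; maximin = -6.
Column maxima: C1 → 0, C2 → 4; minimax = 0.
-6 ≠ 0, so there is no saddle point; optimal play is mixed.
Let the row player play A with probability p. Expected payoff against C1: (-6)p + 0(1−p) = −6p; against C2: 4p + (-7)(1−p) = 11p − 7.
Setting these equal: −6p = 11p − 7 ⇒ −17p = -7 ⇒ p = 7/17, and the value is (-6)·(7/17) = -42/17.
For the column player: with q = P(C1), equating A's and B's payoffs gives −10q + 4 = 7q − 7 ⇒ q = 11/17.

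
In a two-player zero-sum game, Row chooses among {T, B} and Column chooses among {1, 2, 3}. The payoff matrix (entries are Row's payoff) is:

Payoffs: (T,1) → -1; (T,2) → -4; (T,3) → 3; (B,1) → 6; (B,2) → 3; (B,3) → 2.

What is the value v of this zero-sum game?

Row minima: T → -4, B → 2; maximin = 2.
Column maxima: 1 → 6, 2 → 3, 3 → 3; minimax = 3.
2 ≠ 3, so there is no saddle point; optimal play is mixed.
1 is strictly dominated by 2 (it gives Row strictly more in every row), so Column never plays it.
On the remaining 2×2 (T, B vs 2, 3):
Let Row play T with probability p. Expected payoff against 2: (-4)p + 3(1−p) = −7p + 3; against 3: 3p + 2(1−p) = p + 2.
Setting these equal: −7p + 3 = p + 2 ⇒ −8p = -1 ⇒ p = 1/8, and the value is (-7)·(1/8) + 3 = 17/8.
For Column: with q = P(2), equating T's and B's payoffs gives −7q + 3 = q + 2 ⇒ q = 1/8.

17/8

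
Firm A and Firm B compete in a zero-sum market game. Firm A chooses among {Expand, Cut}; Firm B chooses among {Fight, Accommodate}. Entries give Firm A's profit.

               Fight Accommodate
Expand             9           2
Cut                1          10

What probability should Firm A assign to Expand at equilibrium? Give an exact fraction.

Row minima: Expand → 2, Cut → 1; maximin = 2.
Column maxima: Fight → 9, Accommodate → 10; minimax = 9.
2 ≠ 9, so there is no saddle point; optimal play is mixed.
Let Firm A play Expand with probability p. Expected payoff against Fight: 9p + 1(1−p) = 8p + 1; against Accommodate: 2p + 10(1−p) = −8p + 10.
Setting these equal: 8p + 1 = −8p + 10 ⇒ 16p = 9 ⇒ p = 9/16, and the value is (8)·(9/16) + 1 = 11/2.
For Firm B: with q = P(Fight), equating Expand's and Cut's payoffs gives 7q + 2 = −9q + 10 ⇒ q = 1/2.

9/16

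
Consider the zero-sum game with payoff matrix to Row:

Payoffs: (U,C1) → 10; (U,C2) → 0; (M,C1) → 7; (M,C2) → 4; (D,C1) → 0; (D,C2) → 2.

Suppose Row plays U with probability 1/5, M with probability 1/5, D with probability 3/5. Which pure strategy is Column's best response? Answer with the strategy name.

C2

If Column plays C1, Row's expected payoff is (1/5)·10 + (1/5)·7 + (3/5)·0 = 17/5.
If Column plays C2, Row's expected payoff is (1/5)·0 + (1/5)·4 + (3/5)·2 = 2.
Column minimizes Row's payoff; the smallest is 2, so the best response is C2.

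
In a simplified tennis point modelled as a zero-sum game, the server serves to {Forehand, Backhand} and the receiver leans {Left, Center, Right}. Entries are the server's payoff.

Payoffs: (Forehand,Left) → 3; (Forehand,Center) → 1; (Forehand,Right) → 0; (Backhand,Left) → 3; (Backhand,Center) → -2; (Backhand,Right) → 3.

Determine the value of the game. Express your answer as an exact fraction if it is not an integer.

Row minima: Forehand → 0, Backhand → -2; maximin = 0.
Column maxima: Left → 3, Center → 1, Right → 3; minimax = 1.
0 ≠ 1, so there is no saddle point; optimal play is mixed.
Left is strictly dominated by Center (it gives the server strictly more in every row), so the receiver never plays it.
On the remaining 2×2 (Forehand, Backhand vs Center, Right):
Let the server play Forehand with probability p. Expected payoff against Center: 1p + (-2)(1−p) = 3p − 2; against Right: 0p + 3(1−p) = −3p + 3.
Setting these equal: 3p − 2 = −3p + 3 ⇒ 6p = 5 ⇒ p = 5/6, and the value is (3)·(5/6) − 2 = 1/2.
For the receiver: with q = P(Center), equating Forehand's and Backhand's payoffs gives q = −5q + 3 ⇒ q = 1/2.

1/2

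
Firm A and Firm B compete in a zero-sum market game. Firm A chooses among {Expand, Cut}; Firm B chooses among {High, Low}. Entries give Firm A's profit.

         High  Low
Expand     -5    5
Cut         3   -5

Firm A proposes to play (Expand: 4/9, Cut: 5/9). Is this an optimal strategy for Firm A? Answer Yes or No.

Yes

Against High this mix gives (4/9)·(-5) + (5/9)·3 = -5/9.
Against Low this mix gives (4/9)·5 + (5/9)·(-5) = -5/9.
All of Firm B's active replies (High, Low) yield -5/9, and no column does worse for Firm A. The mix makes Firm B indifferent and guarantees -5/9, so it is optimal.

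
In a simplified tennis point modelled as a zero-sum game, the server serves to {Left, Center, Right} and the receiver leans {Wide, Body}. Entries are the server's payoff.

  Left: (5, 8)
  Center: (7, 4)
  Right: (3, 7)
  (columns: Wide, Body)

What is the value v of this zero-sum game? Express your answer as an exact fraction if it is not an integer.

6

Row minima: Left → 5, Center → 4, Right → 3; maximin = 5.
Column maxima: Wide → 7, Body → 8; minimax = 7.
5 ≠ 7, so there is no saddle point; optimal play is mixed.
Right is strictly dominated by Left, so the server never plays it.
On the remaining 2×2 (Left, Center vs Wide, Body):
Let the server play Left with probability p. Expected payoff against Wide: 5p + 7(1−p) = −2p + 7; against Body: 8p + 4(1−p) = 4p + 4.
Setting these equal: −2p + 7 = 4p + 4 ⇒ −6p = -3 ⇒ p = 1/2, and the value is (-2)·(1/2) + 7 = 6.
For the receiver: with q = P(Wide), equating Left's and Center's payoffs gives −3q + 8 = 3q + 4 ⇒ q = 2/3.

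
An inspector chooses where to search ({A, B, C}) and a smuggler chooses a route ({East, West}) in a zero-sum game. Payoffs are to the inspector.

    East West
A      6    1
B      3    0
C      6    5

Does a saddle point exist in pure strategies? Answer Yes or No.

Row minima: A → 1, B → 0, C → 5; maximin = 5.
Column maxima: East → 6, West → 5; minimax = 5.
maximin = minimax = 5, so a saddle point exists.

Yes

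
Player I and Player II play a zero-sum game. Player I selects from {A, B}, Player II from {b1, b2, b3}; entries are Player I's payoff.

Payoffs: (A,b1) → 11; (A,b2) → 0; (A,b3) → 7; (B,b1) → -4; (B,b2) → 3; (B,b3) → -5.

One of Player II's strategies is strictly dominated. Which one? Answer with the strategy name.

b1

b3 holds Player I's payoff strictly below b1 in every row: 7 < 11, -5 < -4.
So b1 is strictly dominated for Player II.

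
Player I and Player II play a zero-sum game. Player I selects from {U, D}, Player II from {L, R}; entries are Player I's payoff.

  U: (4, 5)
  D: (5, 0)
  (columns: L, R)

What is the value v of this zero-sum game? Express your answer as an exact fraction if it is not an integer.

25/6

Row minima: U → 4, D → 0; maximin = 4.
Column maxima: L → 5, R → 5; minimax = 5.
4 ≠ 5, so there is no saddle point; optimal play is mixed.
Let Player I play U with probability p. Expected payoff against L: 4p + 5(1−p) = −p + 5; against R: 5p + 0(1−p) = 5p.
Setting these equal: −p + 5 = 5p ⇒ −6p = -5 ⇒ p = 5/6, and the value is (-1)·(5/6) + 5 = 25/6.
For Player II: with q = P(L), equating U's and D's payoffs gives −q + 5 = 5q ⇒ q = 5/6.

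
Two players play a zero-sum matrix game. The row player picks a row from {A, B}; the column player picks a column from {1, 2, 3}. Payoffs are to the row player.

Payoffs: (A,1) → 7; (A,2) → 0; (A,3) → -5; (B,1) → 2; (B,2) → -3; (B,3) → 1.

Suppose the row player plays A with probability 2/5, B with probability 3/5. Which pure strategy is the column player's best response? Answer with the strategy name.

If the column player plays 1, the row player's expected payoff is (2/5)·7 + (3/5)·2 = 4.
If the column player plays 2, the row player's expected payoff is (2/5)·0 + (3/5)·(-3) = -9/5.
If the column player plays 3, the row player's expected payoff is (2/5)·(-5) + (3/5)·1 = -7/5.
The column player minimizes the row player's payoff; the smallest is -9/5, so the best response is 2.

2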